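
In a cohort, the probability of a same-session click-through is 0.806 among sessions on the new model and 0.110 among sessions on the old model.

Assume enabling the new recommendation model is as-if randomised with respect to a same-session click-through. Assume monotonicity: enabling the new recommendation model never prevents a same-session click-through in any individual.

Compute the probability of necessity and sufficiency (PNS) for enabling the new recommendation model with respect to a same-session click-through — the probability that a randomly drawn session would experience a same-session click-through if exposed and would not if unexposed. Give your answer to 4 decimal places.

PNS ≈ 0.6960

Let p₁ = 0.806, p₀ = 0.11.
Under exogeneity and monotonicity, PNS = p₁ − p₀.
PNS = 0.806 − 0.11 = 0.696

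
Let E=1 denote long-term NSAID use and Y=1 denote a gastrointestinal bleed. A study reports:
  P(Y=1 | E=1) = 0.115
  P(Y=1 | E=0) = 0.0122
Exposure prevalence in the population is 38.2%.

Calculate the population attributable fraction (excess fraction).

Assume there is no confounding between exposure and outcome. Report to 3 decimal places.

Let p₁ = 0.115, p₀ = 0.0122.
Overall risk P(Y=1) = π·p₁ + (1−π)·p₀ = 0.382×0.115 + 0.618×0.0122 = 0.05147.
Under exogeneity, PAF = [P(Y=1) − p₀] / P(Y=1).
PAF = (0.05147 − 0.0122) / 0.05147 ≈ 0.7630

PAF ≈ 0.763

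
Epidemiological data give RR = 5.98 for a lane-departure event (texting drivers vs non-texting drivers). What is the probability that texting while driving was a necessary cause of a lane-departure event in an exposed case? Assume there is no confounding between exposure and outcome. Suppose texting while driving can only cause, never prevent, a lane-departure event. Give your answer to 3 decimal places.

PN ≈ 0.833

Under exogeneity and monotonicity, PN = (RR − 1) / RR = 1 − 1/RR.
PN = (5.98 − 1) / 5.98 = 4.98 / 5.98 ≈ 0.8328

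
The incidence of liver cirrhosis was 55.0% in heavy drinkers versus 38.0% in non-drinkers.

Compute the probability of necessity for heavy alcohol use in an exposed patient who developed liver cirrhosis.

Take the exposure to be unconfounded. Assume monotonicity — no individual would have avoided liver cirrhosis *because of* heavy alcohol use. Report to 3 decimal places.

PN ≈ 0.309

p₁ = 0.55, p₀ = 0.38.
Under exogeneity and monotonicity, PN = (p₁ − p₀) / p₁.
PN = (0.55 − 0.38) / 0.55 = 0.17 / 0.55 ≈ 0.3091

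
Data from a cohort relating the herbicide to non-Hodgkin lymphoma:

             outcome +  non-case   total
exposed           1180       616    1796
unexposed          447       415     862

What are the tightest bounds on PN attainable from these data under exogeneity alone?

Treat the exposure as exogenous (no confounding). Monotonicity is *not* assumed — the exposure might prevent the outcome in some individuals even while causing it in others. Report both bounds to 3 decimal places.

0.211 ≤ PN ≤ 0.733

p₁ = P(outcome | exposed) = 1180/1796 = 0.65702
p₀ = P(outcome | unexposed) = 447/862 = 0.51856
Under exogeneity alone the bounds on PN are max{0,(p₁−p₀)/p₁} ≤ PN ≤ min{1,(1−p₀)/p₁}.
  lower = (p₁ − p₀)/p₁ = 0.13845 / 0.65702 ≈ 0.2107
  upper = min{1, (1 − p₀)/p₁} = 0.48144 / 0.65702 ≈ 0.7328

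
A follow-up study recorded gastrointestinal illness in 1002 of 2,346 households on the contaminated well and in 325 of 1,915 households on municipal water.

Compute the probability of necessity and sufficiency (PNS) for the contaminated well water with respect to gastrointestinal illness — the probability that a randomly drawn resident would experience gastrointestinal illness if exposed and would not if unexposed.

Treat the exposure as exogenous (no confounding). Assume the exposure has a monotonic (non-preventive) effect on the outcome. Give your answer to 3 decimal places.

PNS ≈ 0.257

p₁ = P(outcome | exposed) = 1002/2346 = 0.42711
p₀ = P(outcome | unexposed) = 325/1915 = 0.16971
Under exogeneity and monotonicity, PNS = p₁ − p₀.
PNS = 0.42711 − 0.16971 = 0.2574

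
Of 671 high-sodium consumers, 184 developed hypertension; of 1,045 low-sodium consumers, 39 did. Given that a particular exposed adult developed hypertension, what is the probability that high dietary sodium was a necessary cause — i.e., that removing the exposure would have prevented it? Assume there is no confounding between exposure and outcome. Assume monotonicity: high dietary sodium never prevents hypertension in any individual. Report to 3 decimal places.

PN ≈ 0.864

p₁ = P(outcome | exposed) = 184/671 = 0.27422
p₀ = P(outcome | unexposed) = 39/1045 = 0.037321
Under exogeneity and monotonicity, PN = (p₁ − p₀) / p₁.
PN = (0.27422 − 0.037321) / 0.27422 = 0.2369 / 0.27422 ≈ 0.8639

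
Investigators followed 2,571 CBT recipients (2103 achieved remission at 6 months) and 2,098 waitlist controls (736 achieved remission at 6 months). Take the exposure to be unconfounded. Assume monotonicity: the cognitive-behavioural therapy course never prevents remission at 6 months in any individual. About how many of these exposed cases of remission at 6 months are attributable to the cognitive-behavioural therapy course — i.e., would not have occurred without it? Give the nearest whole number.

about 1201 cases

p₁ = P(outcome | exposed) = 2103/2571 = 0.81797
p₀ = P(outcome | unexposed) = 736/2098 = 0.35081
PN = (p₁ − p₀)/p₁ = (0.81797 − 0.35081) / 0.81797 ≈ 0.57112.
Attributable cases ≈ PN × (exposed cases) = 0.57112 × 2103 ≈ 1201.07.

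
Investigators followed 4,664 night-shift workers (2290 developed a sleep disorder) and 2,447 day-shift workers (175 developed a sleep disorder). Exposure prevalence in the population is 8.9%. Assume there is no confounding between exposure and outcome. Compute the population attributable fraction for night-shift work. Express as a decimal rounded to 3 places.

PAF ≈ 0.343

p₁ = P(outcome | exposed) = 2290/4664 = 0.49099
p₀ = P(outcome | unexposed) = 175/2447 = 0.071516
Overall risk P(Y=1) = π·p₁ + (1−π)·p₀ = 0.089×0.49099 + 0.911×0.071516 = 0.10885.
Under exogeneity, PAF = [P(Y=1) − p₀] / P(Y=1).
PAF = (0.10885 − 0.071516) / 0.10885 ≈ 0.3430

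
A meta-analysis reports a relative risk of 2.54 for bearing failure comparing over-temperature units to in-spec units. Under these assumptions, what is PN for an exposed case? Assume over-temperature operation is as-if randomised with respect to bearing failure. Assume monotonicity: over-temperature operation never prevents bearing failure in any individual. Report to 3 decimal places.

PN ≈ 0.606

Under exogeneity and monotonicity, PN = (RR − 1) / RR = 1 − 1/RR.
PN = (2.54 − 1) / 2.54 = 1.54 / 2.54 ≈ 0.6063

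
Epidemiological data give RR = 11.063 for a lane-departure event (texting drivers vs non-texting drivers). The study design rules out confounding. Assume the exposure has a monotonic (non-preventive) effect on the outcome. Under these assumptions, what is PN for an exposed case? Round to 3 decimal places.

PN ≈ 0.910

Under exogeneity and monotonicity, PN = (RR − 1) / RR = 1 − 1/RR.
PN = (11.063 − 1) / 11.063 = 10.06 / 11.063 ≈ 0.9096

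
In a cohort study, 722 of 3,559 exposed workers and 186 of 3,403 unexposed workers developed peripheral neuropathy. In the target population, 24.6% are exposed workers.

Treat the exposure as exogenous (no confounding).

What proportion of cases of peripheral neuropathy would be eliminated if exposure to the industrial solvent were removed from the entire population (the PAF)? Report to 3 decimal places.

p₁ = P(outcome | exposed) = 722/3559 = 0.20287
p₀ = P(outcome | unexposed) = 186/3403 = 0.054658
Overall risk P(Y=1) = π·p₁ + (1−π)·p₀ = 0.246×0.20287 + 0.754×0.054658 = 0.091117.
Under exogeneity, PAF = [P(Y=1) − p₀] / P(Y=1).
PAF = (0.091117 − 0.054658) / 0.091117 ≈ 0.4001

PAF ≈ 0.400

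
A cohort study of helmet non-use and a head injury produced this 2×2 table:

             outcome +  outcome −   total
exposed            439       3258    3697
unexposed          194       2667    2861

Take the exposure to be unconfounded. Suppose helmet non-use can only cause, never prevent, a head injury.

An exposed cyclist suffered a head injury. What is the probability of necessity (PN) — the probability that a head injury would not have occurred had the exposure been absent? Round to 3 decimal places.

PN ≈ 0.429

p₁ = P(outcome | exposed) = 439/3697 = 0.11874
p₀ = P(outcome | unexposed) = 194/2861 = 0.067808
Under exogeneity and monotonicity, PN = (p₁ − p₀) / p₁.
PN = (0.11874 − 0.067808) / 0.11874 = 0.050936 / 0.11874 ≈ 0.4290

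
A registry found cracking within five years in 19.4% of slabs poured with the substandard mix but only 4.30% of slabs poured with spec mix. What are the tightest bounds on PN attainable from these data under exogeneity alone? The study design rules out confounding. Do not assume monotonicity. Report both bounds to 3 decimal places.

p₁ = 0.194, p₀ = 0.043.
Under exogeneity alone the bounds on PN are max{0,(p₁−p₀)/p₁} ≤ PN ≤ min{1,(1−p₀)/p₁}.
  lower = (p₁ − p₀)/p₁ = 0.151 / 0.194 ≈ 0.7784
  upper = min{1, (1 − p₀)/p₁} = 0.957 / 0.194 ≈ 4.9330 → capped at 1

0.778 ≤ PN ≤ 1.000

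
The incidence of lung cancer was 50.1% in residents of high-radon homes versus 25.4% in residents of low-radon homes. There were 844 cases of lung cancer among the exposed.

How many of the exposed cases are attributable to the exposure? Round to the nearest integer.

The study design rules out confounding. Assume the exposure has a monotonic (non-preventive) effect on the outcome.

about 416 cases

p₁ = 0.501, p₀ = 0.254.
PN = (p₁ − p₀)/p₁ = (0.501 − 0.254) / 0.501 ≈ 0.49301.
Attributable cases ≈ PN × (exposed cases) = 0.49301 × 844 ≈ 416.10.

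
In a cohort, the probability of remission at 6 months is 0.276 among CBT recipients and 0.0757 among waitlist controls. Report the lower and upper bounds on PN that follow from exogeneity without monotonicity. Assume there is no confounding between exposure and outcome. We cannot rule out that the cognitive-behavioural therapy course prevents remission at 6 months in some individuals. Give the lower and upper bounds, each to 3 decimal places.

Let p₁ = 0.276, p₀ = 0.0757.
Under exogeneity alone the bounds on PN are max{0,(p₁−p₀)/p₁} ≤ PN ≤ min{1,(1−p₀)/p₁}.
  lower = (p₁ − p₀)/p₁ = 0.2003 / 0.276 ≈ 0.7257
  upper = min{1, (1 − p₀)/p₁} = 0.9243 / 0.276 ≈ 3.3489 → capped at 1

0.726 ≤ PN ≤ 1.000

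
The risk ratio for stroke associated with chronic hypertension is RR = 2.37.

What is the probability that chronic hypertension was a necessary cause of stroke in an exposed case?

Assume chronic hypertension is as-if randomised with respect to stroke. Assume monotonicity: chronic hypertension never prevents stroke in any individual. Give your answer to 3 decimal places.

PN ≈ 0.578

Under exogeneity and monotonicity, PN = (RR − 1) / RR = 1 − 1/RR.
PN = (2.37 − 1) / 2.37 = 1.37 / 2.37 ≈ 0.5781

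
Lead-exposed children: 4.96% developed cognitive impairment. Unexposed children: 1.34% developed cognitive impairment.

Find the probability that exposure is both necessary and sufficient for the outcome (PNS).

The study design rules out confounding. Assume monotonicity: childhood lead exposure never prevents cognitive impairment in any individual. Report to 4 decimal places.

PNS ≈ 0.0362

p₁ = 0.0496, p₀ = 0.0134.
Under exogeneity and monotonicity, PNS = p₁ − p₀.
PNS = 0.0496 − 0.0134 = 0.0362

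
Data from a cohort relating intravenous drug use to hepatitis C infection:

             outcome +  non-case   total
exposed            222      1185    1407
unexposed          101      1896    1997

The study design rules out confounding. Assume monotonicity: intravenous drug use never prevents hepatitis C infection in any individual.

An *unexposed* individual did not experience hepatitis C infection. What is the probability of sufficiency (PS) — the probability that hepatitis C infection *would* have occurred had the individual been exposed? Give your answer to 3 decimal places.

p₁ = P(outcome | exposed) = 222/1407 = 0.15778
p₀ = P(outcome | unexposed) = 101/1997 = 0.050576
Under exogeneity and monotonicity, PS = (p₁ − p₀)/(1 − p₀).
PS = (0.15778 − 0.050576) / 0.94942 ≈ 0.1129

PS ≈ 0.113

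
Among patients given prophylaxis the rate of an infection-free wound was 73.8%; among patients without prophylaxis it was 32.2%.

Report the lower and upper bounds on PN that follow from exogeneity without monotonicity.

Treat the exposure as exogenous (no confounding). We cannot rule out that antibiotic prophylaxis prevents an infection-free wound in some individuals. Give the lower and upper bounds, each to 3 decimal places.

p₁ = 0.738, p₀ = 0.322.
Under exogeneity alone the bounds on PN are max{0,(p₁−p₀)/p₁} ≤ PN ≤ min{1,(1−p₀)/p₁}.
  lower = (p₁ − p₀)/p₁ = 0.416 / 0.738 ≈ 0.5637
  upper = min{1, (1 − p₀)/p₁} = 0.678 / 0.738 ≈ 0.9187

0.564 ≤ PN ≤ 0.919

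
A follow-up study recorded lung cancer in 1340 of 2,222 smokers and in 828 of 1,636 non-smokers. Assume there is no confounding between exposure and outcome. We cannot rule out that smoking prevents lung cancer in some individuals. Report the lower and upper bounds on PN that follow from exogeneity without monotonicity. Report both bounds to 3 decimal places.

p₁ = P(outcome | exposed) = 1340/2222 = 0.60306
p₀ = P(outcome | unexposed) = 828/1636 = 0.50611
Under exogeneity alone the bounds on PN are max{0,(p₁−p₀)/p₁} ≤ PN ≤ min{1,(1−p₀)/p₁}.
  lower = (p₁ − p₀)/p₁ = 0.096948 / 0.60306 ≈ 0.1608
  upper = min{1, (1 − p₀)/p₁} = 0.49389 / 0.60306 ≈ 0.8190

0.161 ≤ PN ≤ 0.819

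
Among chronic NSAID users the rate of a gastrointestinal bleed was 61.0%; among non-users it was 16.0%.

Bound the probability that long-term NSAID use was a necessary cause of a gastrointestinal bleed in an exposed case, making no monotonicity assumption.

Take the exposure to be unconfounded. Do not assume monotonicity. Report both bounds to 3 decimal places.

0.738 ≤ PN ≤ 1.000

p₁ = 0.61, p₀ = 0.16.
Under exogeneity alone the bounds on PN are max{0,(p₁−p₀)/p₁} ≤ PN ≤ min{1,(1−p₀)/p₁}.
  lower = (p₁ − p₀)/p₁ = 0.45 / 0.61 ≈ 0.7377
  upper = min{1, (1 − p₀)/p₁} = 0.84 / 0.61 ≈ 1.3770 → capped at 1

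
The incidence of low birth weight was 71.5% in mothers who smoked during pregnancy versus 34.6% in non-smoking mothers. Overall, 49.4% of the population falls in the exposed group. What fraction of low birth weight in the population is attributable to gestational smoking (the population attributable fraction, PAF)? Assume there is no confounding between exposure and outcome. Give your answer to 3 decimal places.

p₁ = 0.715, p₀ = 0.346.
Overall risk P(Y=1) = π·p₁ + (1−π)·p₀ = 0.494×0.715 + 0.506×0.346 = 0.52829.
Under exogeneity, PAF = [P(Y=1) − p₀] / P(Y=1).
PAF = (0.52829 − 0.346) / 0.52829 ≈ 0.3451

PAF ≈ 0.345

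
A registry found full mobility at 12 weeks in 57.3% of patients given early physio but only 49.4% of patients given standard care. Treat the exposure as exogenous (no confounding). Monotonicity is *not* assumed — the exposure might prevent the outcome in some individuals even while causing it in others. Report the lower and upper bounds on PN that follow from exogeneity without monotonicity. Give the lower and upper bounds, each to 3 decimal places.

p₁ = 0.573, p₀ = 0.494.
Under exogeneity alone the bounds on PN are max{0,(p₁−p₀)/p₁} ≤ PN ≤ min{1,(1−p₀)/p₁}.
  lower = (p₁ − p₀)/p₁ = 0.079 / 0.573 ≈ 0.1379
  upper = min{1, (1 − p₀)/p₁} = 0.506 / 0.573 ≈ 0.8831

0.138 ≤ PN ≤ 0.883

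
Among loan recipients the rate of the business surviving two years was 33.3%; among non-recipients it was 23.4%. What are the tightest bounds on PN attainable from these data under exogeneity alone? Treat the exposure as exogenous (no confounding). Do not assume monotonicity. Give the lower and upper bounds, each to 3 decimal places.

p₁ = 0.333, p₀ = 0.234.
Under exogeneity alone the bounds on PN are max{0,(p₁−p₀)/p₁} ≤ PN ≤ min{1,(1−p₀)/p₁}.
  lower = (p₁ − p₀)/p₁ = 0.099 / 0.333 ≈ 0.2973
  upper = min{1, (1 − p₀)/p₁} = 0.766 / 0.333 ≈ 2.3003 → capped at 1

0.297 ≤ PN ≤ 1.000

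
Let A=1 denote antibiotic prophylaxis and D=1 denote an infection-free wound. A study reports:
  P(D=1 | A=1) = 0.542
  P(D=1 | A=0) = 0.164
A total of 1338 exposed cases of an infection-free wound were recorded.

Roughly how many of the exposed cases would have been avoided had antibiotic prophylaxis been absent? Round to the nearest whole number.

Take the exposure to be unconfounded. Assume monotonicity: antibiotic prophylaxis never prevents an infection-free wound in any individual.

Let p₁ = 0.542, p₀ = 0.164.
PN = (p₁ − p₀)/p₁ = (0.542 − 0.164) / 0.542 ≈ 0.69742.
Attributable cases ≈ PN × (exposed cases) = 0.69742 × 1338 ≈ 933.14.

about 933 cases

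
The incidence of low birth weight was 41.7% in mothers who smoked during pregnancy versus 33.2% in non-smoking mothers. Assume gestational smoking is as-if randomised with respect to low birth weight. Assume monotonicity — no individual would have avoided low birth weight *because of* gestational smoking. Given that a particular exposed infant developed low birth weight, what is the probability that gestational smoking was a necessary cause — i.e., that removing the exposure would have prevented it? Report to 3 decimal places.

p₁ = 0.417, p₀ = 0.332.
Under exogeneity and monotonicity, PN = (p₁ − p₀) / p₁.
PN = (0.417 − 0.332) / 0.417 = 0.085 / 0.417 ≈ 0.2038

PN ≈ 0.204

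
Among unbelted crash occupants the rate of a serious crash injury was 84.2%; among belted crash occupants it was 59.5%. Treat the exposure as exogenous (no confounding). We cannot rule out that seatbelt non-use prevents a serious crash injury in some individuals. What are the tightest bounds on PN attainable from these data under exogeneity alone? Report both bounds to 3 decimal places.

p₁ = 0.842, p₀ = 0.595.
Under exogeneity alone the bounds on PN are max{0,(p₁−p₀)/p₁} ≤ PN ≤ min{1,(1−p₀)/p₁}.
  lower = (p₁ − p₀)/p₁ = 0.247 / 0.842 ≈ 0.2933
  upper = min{1, (1 − p₀)/p₁} = 0.405 / 0.842 ≈ 0.4810

0.293 ≤ PN ≤ 0.481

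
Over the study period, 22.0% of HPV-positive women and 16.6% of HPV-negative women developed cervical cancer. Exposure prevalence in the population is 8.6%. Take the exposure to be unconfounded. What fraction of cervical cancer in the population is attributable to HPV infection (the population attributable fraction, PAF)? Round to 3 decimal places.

p₁ = 0.22, p₀ = 0.166.
Overall risk P(Y=1) = π·p₁ + (1−π)·p₀ = 0.086×0.22 + 0.914×0.166 = 0.17064.
Under exogeneity, PAF = [P(Y=1) − p₀] / P(Y=1).
PAF = (0.17064 − 0.166) / 0.17064 ≈ 0.0272

PAF ≈ 0.027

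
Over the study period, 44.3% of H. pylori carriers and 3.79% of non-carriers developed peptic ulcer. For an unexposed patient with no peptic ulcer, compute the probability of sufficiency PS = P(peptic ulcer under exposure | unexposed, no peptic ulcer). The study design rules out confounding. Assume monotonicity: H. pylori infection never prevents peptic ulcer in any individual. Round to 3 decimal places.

PS ≈ 0.421

p₁ = 0.443, p₀ = 0.0379.
Under exogeneity and monotonicity, PS = (p₁ − p₀) / (1 − p₀).
PS = (0.443 − 0.0379) / (1 − 0.0379) = 0.4051 / 0.9621 ≈ 0.4211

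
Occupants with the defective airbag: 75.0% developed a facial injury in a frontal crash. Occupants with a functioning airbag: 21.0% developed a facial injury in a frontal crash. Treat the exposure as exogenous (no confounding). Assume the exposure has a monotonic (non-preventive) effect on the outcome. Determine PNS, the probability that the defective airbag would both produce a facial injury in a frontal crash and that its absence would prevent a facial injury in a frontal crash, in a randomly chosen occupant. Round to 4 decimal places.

p₁ = 0.75, p₀ = 0.21.
Under exogeneity and monotonicity, PNS = p₁ − p₀.
PNS = 0.75 − 0.21 = 0.54

PNS ≈ 0.5400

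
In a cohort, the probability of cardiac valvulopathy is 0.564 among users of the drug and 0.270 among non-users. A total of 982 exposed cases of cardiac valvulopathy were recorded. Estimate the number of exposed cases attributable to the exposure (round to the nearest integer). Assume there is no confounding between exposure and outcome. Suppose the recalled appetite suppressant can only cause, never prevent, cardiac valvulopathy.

Let p₁ = 0.564, p₀ = 0.27.
PN = (p₁ − p₀)/p₁ = (0.564 − 0.27) / 0.564 ≈ 0.52128.
Attributable cases ≈ PN × (exposed cases) = 0.52128 × 982 ≈ 511.89.

about 512 cases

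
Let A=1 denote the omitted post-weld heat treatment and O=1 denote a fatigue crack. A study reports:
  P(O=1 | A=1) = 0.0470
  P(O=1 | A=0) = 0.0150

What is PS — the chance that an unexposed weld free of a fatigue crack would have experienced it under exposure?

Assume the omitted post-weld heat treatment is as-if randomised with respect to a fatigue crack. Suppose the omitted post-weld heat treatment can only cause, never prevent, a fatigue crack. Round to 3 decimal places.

PS ≈ 0.032

Let p₁ = 0.047, p₀ = 0.015.
Under exogeneity and monotonicity, PS = (p₁ − p₀) / (1 − p₀).
PS = (0.047 − 0.015) / (1 − 0.015) = 0.032 / 0.985 ≈ 0.0325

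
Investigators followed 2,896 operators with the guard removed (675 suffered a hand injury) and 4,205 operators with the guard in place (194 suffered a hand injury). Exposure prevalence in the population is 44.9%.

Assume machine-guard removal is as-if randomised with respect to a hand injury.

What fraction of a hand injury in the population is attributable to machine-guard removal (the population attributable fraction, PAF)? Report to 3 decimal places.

p₁ = P(outcome | exposed) = 675/2896 = 0.23308
p₀ = P(outcome | unexposed) = 194/4205 = 0.046136
Overall risk P(Y=1) = π·p₁ + (1−π)·p₀ = 0.449×0.23308 + 0.551×0.046136 = 0.13007.
Under exogeneity, PAF = [P(Y=1) − p₀] / P(Y=1).
PAF = (0.13007 − 0.046136) / 0.13007 ≈ 0.6453

PAF ≈ 0.645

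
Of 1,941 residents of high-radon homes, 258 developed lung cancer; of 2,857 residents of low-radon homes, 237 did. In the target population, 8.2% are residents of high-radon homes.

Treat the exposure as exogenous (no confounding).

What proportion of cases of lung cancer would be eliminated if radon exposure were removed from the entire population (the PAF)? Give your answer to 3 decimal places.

PAF ≈ 0.047

p₁ = P(outcome | exposed) = 258/1941 = 0.13292
p₀ = P(outcome | unexposed) = 237/2857 = 0.082954
Overall risk P(Y=1) = π·p₁ + (1−π)·p₀ = 0.082×0.13292 + 0.918×0.082954 = 0.087051.
Under exogeneity, PAF = [P(Y=1) − p₀] / P(Y=1).
PAF = (0.087051 − 0.082954) / 0.087051 ≈ 0.0471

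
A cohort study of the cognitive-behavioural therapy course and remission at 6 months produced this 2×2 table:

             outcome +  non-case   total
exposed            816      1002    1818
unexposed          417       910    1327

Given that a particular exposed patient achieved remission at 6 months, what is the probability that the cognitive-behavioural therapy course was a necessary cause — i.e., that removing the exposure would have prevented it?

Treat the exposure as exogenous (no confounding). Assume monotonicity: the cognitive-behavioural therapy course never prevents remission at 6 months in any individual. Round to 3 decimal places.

p₁ = P(outcome | exposed) = 816/1818 = 0.44884
p₀ = P(outcome | unexposed) = 417/1327 = 0.31424
Under exogeneity and monotonicity, PN = (p₁ − p₀)/p₁.
PN = (0.44884 − 0.31424) / 0.44884 ≈ 0.2999

PN ≈ 0.300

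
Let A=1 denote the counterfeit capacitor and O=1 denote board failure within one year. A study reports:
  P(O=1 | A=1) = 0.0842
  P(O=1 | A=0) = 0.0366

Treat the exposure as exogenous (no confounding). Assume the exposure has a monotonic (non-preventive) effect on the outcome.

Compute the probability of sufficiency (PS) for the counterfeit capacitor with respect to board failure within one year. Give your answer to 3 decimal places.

PS ≈ 0.049

Let p₁ = 0.0842, p₀ = 0.0366.
Under exogeneity and monotonicity, PS = (p₁ − p₀) / (1 − p₀).
PS = (0.0842 − 0.0366) / (1 − 0.0366) = 0.0476 / 0.9634 ≈ 0.0494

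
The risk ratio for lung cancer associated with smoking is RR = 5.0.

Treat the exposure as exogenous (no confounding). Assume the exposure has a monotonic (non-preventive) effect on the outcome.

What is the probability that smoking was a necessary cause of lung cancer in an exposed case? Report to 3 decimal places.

Under exogeneity and monotonicity, PN = (RR − 1) / RR = 1 − 1/RR.
PN = (5.0 − 1) / 5.0 = 4 / 5.0 ≈ 0.8000

PN ≈ 0.800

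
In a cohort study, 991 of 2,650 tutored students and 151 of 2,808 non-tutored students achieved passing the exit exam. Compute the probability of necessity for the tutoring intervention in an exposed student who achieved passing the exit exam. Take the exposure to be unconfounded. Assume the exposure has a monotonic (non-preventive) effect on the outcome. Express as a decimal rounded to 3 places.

PN ≈ 0.856

p₁ = P(outcome | exposed) = 991/2650 = 0.37396
p₀ = P(outcome | unexposed) = 151/2808 = 0.053775
Under exogeneity and monotonicity, PN = (p₁ − p₀) / p₁.
PN = (0.37396 − 0.053775) / 0.37396 = 0.32019 / 0.37396 ≈ 0.8562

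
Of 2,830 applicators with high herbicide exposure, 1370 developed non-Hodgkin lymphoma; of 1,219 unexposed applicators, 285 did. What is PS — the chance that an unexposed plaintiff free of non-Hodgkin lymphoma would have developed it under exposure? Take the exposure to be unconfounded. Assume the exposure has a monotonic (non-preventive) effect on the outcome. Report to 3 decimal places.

p₁ = P(outcome | exposed) = 1370/2830 = 0.4841
p₀ = P(outcome | unexposed) = 285/1219 = 0.2338
Under exogeneity and monotonicity, PS = (p₁ − p₀) / (1 − p₀).
PS = (0.4841 − 0.2338) / (1 − 0.2338) = 0.2503 / 0.7662 ≈ 0.3267

PS ≈ 0.327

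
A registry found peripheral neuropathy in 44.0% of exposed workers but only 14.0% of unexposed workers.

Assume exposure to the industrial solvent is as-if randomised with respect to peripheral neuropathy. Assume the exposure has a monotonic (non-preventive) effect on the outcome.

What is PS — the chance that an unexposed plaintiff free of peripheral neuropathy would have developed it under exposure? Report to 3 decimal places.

PS ≈ 0.349

p₁ = 0.44, p₀ = 0.14.
Under exogeneity and monotonicity, PS = (p₁ − p₀) / (1 − p₀).
PS = (0.44 − 0.14) / (1 − 0.14) = 0.3 / 0.86 ≈ 0.3488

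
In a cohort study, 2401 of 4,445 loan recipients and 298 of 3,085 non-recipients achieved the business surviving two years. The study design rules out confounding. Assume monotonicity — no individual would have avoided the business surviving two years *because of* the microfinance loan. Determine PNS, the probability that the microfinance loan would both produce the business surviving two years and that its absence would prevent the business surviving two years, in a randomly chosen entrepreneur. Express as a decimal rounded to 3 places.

PNS ≈ 0.444

p₁ = P(outcome | exposed) = 2401/4445 = 0.54016
p₀ = P(outcome | unexposed) = 298/3085 = 0.096596
Under exogeneity and monotonicity, PNS = p₁ − p₀.
PNS = 0.54016 − 0.096596 = 0.44356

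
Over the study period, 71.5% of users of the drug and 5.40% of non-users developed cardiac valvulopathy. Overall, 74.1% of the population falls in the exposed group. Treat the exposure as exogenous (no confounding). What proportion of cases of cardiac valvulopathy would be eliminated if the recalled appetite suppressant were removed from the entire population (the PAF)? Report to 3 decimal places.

p₁ = 0.715, p₀ = 0.054.
Overall risk P(Y=1) = π·p₁ + (1−π)·p₀ = 0.741×0.715 + 0.259×0.054 = 0.5438.
Under exogeneity, PAF = [P(Y=1) − p₀] / P(Y=1).
PAF = (0.5438 − 0.054) / 0.5438 ≈ 0.9007

PAF ≈ 0.901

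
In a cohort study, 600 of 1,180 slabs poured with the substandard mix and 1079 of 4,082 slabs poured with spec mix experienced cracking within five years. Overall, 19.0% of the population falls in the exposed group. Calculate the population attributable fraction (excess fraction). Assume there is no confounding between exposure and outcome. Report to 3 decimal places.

PAF ≈ 0.149

p₁ = P(outcome | exposed) = 600/1180 = 0.50847
p₀ = P(outcome | unexposed) = 1079/4082 = 0.26433
Overall risk P(Y=1) = π·p₁ + (1−π)·p₀ = 0.19×0.50847 + 0.81×0.26433 = 0.31072.
Under exogeneity, PAF = [P(Y=1) − p₀] / P(Y=1).
PAF = (0.31072 − 0.26433) / 0.31072 ≈ 0.1493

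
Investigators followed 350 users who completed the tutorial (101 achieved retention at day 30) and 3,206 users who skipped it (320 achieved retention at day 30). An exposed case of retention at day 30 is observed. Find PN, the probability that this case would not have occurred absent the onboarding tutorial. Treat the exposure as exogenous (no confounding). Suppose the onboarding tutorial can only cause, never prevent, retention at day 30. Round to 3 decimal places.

p₁ = P(outcome | exposed) = 101/350 = 0.28857
p₀ = P(outcome | unexposed) = 320/3206 = 0.099813
Under exogeneity and monotonicity, PN = (p₁ − p₀) / p₁.
PN = (0.28857 − 0.099813) / 0.28857 = 0.18876 / 0.28857 ≈ 0.6541

PN ≈ 0.654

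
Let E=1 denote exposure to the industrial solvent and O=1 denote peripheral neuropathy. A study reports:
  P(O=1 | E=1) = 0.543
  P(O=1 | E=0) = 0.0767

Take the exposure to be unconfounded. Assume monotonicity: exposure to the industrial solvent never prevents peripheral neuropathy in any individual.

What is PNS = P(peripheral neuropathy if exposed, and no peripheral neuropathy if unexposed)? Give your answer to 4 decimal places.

Let p₁ = 0.543, p₀ = 0.0767.
Under exogeneity and monotonicity, PNS = p₁ − p₀.
PNS = 0.543 − 0.0767 = 0.4663

PNS ≈ 0.4663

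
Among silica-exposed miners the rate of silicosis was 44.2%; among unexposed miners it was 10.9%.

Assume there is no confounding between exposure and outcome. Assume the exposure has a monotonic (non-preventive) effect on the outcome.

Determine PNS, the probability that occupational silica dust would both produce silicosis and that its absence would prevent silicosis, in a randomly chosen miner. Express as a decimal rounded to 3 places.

p₁ = 0.442, p₀ = 0.109.
Under exogeneity and monotonicity, PNS = p₁ − p₀.
PNS = 0.442 − 0.109 = 0.333

PNS ≈ 0.333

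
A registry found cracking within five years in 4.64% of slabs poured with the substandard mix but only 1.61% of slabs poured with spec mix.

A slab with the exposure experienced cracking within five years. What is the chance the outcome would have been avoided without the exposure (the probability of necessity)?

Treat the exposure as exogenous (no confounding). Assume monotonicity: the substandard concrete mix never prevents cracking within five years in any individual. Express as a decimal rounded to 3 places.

p₁ = 0.0464, p₀ = 0.0161.
Under exogeneity and monotonicity, PN = (p₁ − p₀) / p₁.
PN = (0.0464 − 0.0161) / 0.0464 = 0.0303 / 0.0464 ≈ 0.6530

PN ≈ 0.653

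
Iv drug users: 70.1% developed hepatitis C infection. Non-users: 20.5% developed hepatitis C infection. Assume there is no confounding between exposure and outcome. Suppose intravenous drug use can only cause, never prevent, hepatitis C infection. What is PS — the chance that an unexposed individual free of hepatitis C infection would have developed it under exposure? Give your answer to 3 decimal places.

p₁ = 0.701, p₀ = 0.205.
Under exogeneity and monotonicity, PS = (p₁ − p₀) / (1 − p₀).
PS = (0.701 − 0.205) / (1 − 0.205) = 0.496 / 0.795 ≈ 0.6239

PS ≈ 0.624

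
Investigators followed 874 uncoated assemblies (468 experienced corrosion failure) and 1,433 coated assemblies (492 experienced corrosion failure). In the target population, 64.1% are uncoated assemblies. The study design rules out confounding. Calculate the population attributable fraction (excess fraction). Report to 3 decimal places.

PAF ≈ 0.264

p₁ = P(outcome | exposed) = 468/874 = 0.53547
p₀ = P(outcome | unexposed) = 492/1433 = 0.34334
Overall risk P(Y=1) = π·p₁ + (1−π)·p₀ = 0.641×0.53547 + 0.359×0.34334 = 0.46649.
Under exogeneity, PAF = [P(Y=1) − p₀] / P(Y=1).
PAF = (0.46649 − 0.34334) / 0.46649 ≈ 0.2640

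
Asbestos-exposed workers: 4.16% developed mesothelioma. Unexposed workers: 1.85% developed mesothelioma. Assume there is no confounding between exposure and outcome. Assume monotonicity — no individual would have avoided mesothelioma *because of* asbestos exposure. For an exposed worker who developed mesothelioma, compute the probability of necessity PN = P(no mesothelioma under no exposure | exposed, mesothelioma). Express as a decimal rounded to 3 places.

p₁ = 0.0416, p₀ = 0.0185.
Under exogeneity and monotonicity, PN = (p₁ − p₀) / p₁.
PN = (0.0416 − 0.0185) / 0.0416 = 0.0231 / 0.0416 ≈ 0.5553

PN ≈ 0.555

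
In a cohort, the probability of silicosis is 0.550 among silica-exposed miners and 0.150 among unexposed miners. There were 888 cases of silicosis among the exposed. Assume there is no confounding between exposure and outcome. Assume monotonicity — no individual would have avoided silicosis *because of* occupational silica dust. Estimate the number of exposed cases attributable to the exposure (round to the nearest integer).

about 646 cases

Let p₁ = 0.55, p₀ = 0.15.
PN = (p₁ − p₀)/p₁ = (0.55 − 0.15) / 0.55 ≈ 0.72727.
Attributable cases ≈ PN × (exposed cases) = 0.72727 × 888 ≈ 645.82.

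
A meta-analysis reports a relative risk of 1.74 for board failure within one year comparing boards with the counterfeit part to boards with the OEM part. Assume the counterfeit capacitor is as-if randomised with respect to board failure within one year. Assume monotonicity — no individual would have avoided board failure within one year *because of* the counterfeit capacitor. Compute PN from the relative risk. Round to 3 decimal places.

PN ≈ 0.425

Under exogeneity and monotonicity, PN = (RR − 1) / RR = 1 − 1/RR.
PN = (1.74 − 1) / 1.74 = 0.74 / 1.74 ≈ 0.4253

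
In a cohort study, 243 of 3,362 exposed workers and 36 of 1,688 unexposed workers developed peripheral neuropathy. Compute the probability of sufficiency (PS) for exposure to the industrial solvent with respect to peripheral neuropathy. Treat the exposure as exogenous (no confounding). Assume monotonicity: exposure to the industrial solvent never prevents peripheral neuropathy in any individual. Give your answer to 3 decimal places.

PS ≈ 0.052

p₁ = P(outcome | exposed) = 243/3362 = 0.072278
p₀ = P(outcome | unexposed) = 36/1688 = 0.021327
Under exogeneity and monotonicity, PS = (p₁ − p₀) / (1 − p₀).
PS = (0.072278 − 0.021327) / (1 − 0.021327) = 0.050951 / 0.97867 ≈ 0.0521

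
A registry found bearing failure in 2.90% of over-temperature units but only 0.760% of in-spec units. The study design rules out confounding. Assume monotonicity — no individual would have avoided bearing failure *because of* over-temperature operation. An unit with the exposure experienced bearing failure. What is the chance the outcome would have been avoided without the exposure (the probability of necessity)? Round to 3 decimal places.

p₁ = 0.029, p₀ = 0.0076.
Under exogeneity and monotonicity, PN = (p₁ − p₀) / p₁.
PN = (0.029 − 0.0076) / 0.029 = 0.0214 / 0.029 ≈ 0.7379

PN ≈ 0.738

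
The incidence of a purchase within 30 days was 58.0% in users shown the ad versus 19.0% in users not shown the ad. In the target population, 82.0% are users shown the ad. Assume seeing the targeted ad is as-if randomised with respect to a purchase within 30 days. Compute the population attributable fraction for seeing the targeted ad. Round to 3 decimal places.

p₁ = 0.58, p₀ = 0.19.
Overall risk P(Y=1) = π·p₁ + (1−π)·p₀ = 0.82×0.58 + 0.18×0.19 = 0.5098.
Under exogeneity, PAF = [P(Y=1) − p₀] / P(Y=1).
PAF = (0.5098 − 0.19) / 0.5098 ≈ 0.6273

PAF ≈ 0.627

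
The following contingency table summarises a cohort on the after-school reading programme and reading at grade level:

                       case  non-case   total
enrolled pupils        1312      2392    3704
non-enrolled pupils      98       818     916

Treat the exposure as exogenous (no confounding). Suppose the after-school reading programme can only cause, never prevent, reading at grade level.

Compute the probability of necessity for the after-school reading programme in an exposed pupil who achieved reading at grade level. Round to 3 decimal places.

PN ≈ 0.698

p₁ = P(outcome | exposed) = 1312/3704 = 0.35421
p₀ = P(outcome | unexposed) = 98/916 = 0.10699
Under exogeneity and monotonicity, PN = (p₁ − p₀) / p₁.
PN = (0.35421 − 0.10699) / 0.35421 = 0.24722 / 0.35421 ≈ 0.6980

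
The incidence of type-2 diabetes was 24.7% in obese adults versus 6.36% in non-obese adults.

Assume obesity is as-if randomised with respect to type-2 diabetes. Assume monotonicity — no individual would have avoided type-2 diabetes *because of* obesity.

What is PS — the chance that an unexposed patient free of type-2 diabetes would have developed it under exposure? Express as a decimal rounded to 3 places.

PS ≈ 0.196

p₁ = 0.247, p₀ = 0.0636.
Under exogeneity and monotonicity, PS = (p₁ − p₀) / (1 − p₀).
PS = (0.247 − 0.0636) / (1 − 0.0636) = 0.1834 / 0.9364 ≈ 0.1959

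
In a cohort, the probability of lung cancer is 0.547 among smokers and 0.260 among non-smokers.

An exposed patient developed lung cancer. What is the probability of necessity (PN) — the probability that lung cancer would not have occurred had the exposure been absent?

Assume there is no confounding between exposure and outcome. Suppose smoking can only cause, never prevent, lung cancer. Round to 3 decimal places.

Let p₁ = 0.547, p₀ = 0.26.
Under exogeneity and monotonicity, PN = (p₁ − p₀) / p₁.
PN = (0.547 − 0.26) / 0.547 = 0.287 / 0.547 ≈ 0.5247

PN ≈ 0.525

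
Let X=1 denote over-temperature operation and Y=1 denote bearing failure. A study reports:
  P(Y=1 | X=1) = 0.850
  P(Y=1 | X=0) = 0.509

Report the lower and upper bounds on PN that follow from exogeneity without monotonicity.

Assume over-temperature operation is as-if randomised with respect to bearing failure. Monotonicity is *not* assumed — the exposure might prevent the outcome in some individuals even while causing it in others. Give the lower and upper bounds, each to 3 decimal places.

0.401 ≤ PN ≤ 0.578

Let p₁ = 0.85, p₀ = 0.509.
Under exogeneity alone the bounds on PN are max{0,(p₁−p₀)/p₁} ≤ PN ≤ min{1,(1−p₀)/p₁}.
  lower = (p₁ − p₀)/p₁ = 0.341 / 0.85 ≈ 0.4012
  upper = min{1, (1 − p₀)/p₁} = 0.491 / 0.85 ≈ 0.5776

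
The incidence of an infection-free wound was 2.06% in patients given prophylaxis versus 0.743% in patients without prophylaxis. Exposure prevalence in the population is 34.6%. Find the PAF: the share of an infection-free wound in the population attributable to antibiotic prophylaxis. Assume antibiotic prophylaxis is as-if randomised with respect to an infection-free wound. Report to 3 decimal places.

p₁ = 0.0206, p₀ = 0.00743.
Overall risk P(Y=1) = π·p₁ + (1−π)·p₀ = 0.346×0.0206 + 0.654×0.00743 = 0.011987.
Under exogeneity, PAF = [P(Y=1) − p₀] / P(Y=1).
PAF = (0.011987 − 0.00743) / 0.011987 ≈ 0.3802

PAF ≈ 0.380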